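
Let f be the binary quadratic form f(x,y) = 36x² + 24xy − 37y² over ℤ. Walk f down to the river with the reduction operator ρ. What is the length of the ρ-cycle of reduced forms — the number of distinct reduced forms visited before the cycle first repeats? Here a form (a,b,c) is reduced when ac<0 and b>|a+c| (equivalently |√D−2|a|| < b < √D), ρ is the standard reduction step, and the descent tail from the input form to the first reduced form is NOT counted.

D = 5904, ⌊√D⌋ = 76
river: ρ → (-37,50,23)
river: ρ → (23,42,-45)
river: ρ → (-45,48,20)
river: ρ → (20,72,-9)
river: ρ → (-9,72,20)
river: ρ → (20,48,-45)
river: ρ → (-45,42,23)
river: ρ → (23,50,-37)
river: ρ → (-37,24,36)
river: ρ → (36,48,-25)
river: ρ → (-25,52,32)
river: ρ → (32,76,-1)
river: ρ → (-1,76,32)
river: ρ → (32,52,-25)
river: ρ → (-25,48,36)
river: ρ → (36,24,-37)
ρ-cycle length = 16 (tail of 0 descent steps not counted)

16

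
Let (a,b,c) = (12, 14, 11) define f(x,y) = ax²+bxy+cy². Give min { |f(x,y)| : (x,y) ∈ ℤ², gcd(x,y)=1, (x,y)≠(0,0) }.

translate: b→-10 (≡14 mod 24), so (12,14,11)→(12,-10,9)
flip: (12,-10,9)→(9,10,12)
translate: b→-8 (≡10 mod 18), so (9,10,12)→(9,-8,11)
reduced (well bottom): (9,-8,11) with a≤c, −a<b≤a
well minimum = a = 9

9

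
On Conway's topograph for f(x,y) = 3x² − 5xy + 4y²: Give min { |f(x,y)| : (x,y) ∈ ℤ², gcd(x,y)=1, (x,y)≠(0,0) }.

translate: b→1 (≡-5 mod 6), so (3,-5,4)→(3,1,2)
flip: (3,1,2)→(2,-1,3)
reduced (well bottom): (2,-1,3) with a≤c, −a<b≤a
well minimum = a = 2

2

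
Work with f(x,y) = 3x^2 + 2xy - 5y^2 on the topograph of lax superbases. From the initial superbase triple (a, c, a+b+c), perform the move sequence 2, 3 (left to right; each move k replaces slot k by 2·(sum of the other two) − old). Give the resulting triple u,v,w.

start (3,-5,0) = (f(1,0),f(0,1),f(1,1))
replace slot 2: 2·(3+0) − (-5) = 11 → (3,11,0)
replace slot 3: 2·(3+11) − 0 = 28 → (3,11,28)

3,11,28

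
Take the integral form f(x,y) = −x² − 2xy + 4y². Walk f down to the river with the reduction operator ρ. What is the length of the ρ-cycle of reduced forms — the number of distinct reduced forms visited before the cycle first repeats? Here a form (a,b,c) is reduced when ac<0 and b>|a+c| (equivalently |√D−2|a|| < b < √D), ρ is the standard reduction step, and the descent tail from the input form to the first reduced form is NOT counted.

D = 20, ⌊√D⌋ = 4
descent: ρ → (4,2,-1)
descent: ρ → (-1,4,1)  [lands on river]
river: ρ → (1,4,-1)
ρ-cycle length = 2 (tail of 2 descent steps not counted)

2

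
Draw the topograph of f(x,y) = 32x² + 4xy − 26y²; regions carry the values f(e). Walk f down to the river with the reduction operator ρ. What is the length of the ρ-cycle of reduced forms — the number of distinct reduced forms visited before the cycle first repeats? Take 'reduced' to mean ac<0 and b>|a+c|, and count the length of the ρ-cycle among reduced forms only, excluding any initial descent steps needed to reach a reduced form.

D = 3344, ⌊√D⌋ = 57
descent: ρ → (-26,48,10)  [lands on river]
river: ρ → (10,52,-16)
river: ρ → (-16,44,22)
river: ρ → (22,44,-16)
river: ρ → (-16,52,10)
river: ρ → (10,48,-26)
river: ρ → (-26,56,2)
river: ρ → (2,56,-26)
ρ-cycle length = 8 (tail of 1 descent step not counted)

8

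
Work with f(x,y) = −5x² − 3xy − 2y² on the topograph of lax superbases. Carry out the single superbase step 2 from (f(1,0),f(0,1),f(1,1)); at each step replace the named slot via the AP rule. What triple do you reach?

start (-5,-2,-10) = (f(1,0),f(0,1),f(1,1))
replace slot 2: 2·((-5)+(-10)) − (-2) = -28 → (-5,-28,-10)

-5,-28,-10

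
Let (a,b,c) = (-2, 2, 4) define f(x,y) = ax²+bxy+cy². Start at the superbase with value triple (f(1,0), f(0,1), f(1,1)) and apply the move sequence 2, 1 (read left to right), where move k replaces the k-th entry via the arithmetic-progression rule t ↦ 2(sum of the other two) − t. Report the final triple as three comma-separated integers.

start (-2,4,4) = (f(1,0),f(0,1),f(1,1))
replace slot 2: 2·((-2)+4) − 4 = 0 → (-2,0,4)
replace slot 1: 2·(0+4) − (-2) = 10 → (10,0,4)

10,0,4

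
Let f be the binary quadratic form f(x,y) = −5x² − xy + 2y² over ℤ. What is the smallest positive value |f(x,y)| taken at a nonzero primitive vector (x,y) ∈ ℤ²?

descent: ρ → (2,5,-2)  [lands on river]
river: ρ → (-2,3,4)
river: ρ → (4,5,-1)
river: ρ → (-1,5,4)
river: ρ → (4,3,-2)
river: ρ → (-2,5,2)
river: ρ → (2,3,-4)
river: ρ → (-4,5,1)
river: ρ → (1,5,-4)
river: ρ → (-4,3,2)
closes: descent 1, river 10
min |a| on river = 1

1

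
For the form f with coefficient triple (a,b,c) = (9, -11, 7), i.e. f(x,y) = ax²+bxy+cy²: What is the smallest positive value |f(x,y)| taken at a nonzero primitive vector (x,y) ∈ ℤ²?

translate: b→7 (≡-11 mod 18), so (9,-11,7)→(9,7,5)
flip: (9,7,5)→(5,-7,9)
translate: b→3 (≡-7 mod 10), so (5,-7,9)→(5,3,7)
reduced (well bottom): (5,3,7) with a≤c, −a<b≤a
well minimum = a = 5

5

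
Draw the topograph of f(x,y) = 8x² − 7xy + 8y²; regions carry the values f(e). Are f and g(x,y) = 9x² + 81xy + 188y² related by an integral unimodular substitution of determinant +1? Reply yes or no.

D₁ = -207, D₂ = -207
f: flip: (8,-7,8)→(8,7,8)
f: reduced (well bottom): (8,7,8) with a≤c, −a<b≤a
g: translate: b→9 (≡81 mod 18), so (9,81,188)→(9,9,8)
g: flip: (9,9,8)→(8,-9,9)
g: translate: b→7 (≡-9 mod 16), so (8,-9,9)→(8,7,8)
g: reduced (well bottom): (8,7,8) with a≤c, −a<b≤a
reduced forms (8, 7, 8) vs (8, 7, 8) ⇒ equivalent

yes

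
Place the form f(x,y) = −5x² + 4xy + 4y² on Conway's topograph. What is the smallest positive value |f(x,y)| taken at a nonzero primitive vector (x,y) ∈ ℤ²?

river: ρ → (4,4,-5)
river: ρ → (-5,6,3)
river: ρ → (3,6,-5)
river: ρ → (-5,4,4)
closes: descent 0, river 4
min |a| on river = 3

3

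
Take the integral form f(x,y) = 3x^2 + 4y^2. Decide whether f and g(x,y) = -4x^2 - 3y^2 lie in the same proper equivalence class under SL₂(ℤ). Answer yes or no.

D₁ = -48, D₂ = -48
f: reduced (well bottom): (3,0,4) with a≤c, −a<b≤a
g is negative-definite; reduce −g:
−g: flip: (4,0,3)→(3,0,4)
−g: reduced (well bottom): (3,0,4) with a≤c, −a<b≤a
flip sign back: reduced form of g is (-3,0,-4)
reduced forms (3, 0, 4) vs (-3, 0, -4) ⇒ inequivalent

no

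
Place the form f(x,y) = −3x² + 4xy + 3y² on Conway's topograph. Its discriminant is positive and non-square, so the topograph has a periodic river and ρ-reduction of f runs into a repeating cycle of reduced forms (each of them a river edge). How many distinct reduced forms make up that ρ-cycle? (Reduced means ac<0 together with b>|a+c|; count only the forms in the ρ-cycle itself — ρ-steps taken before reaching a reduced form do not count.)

D = 52, ⌊√D⌋ = 7
river: ρ → (3,2,-4)
river: ρ → (-4,6,1)
river: ρ → (1,6,-4)
river: ρ → (-4,2,3)
river: ρ → (3,4,-3)
river: ρ → (-3,2,4)
river: ρ → (4,6,-1)
river: ρ → (-1,6,4)
river: ρ → (4,2,-3)
river: ρ → (-3,4,3)
ρ-cycle length = 10 (tail of 0 descent steps not counted)

10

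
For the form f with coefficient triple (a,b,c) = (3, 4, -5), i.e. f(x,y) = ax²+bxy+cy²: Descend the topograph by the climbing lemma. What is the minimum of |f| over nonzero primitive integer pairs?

river: ρ → (-5,6,2)
river: ρ → (2,6,-5)
river: ρ → (-5,4,3)
river: ρ → (3,8,-1)
river: ρ → (-1,8,3)
river: ρ → (3,4,-5)
closes: descent 0, river 6
min |a| on river = 1

1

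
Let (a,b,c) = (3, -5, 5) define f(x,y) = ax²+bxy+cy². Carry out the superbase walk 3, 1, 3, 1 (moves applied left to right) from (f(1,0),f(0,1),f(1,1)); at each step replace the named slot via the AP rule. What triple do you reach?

start (3,5,3) = (f(1,0),f(0,1),f(1,1))
replace slot 3: 2·(3+5) − 3 = 13 → (3,5,13)
replace slot 1: 2·(5+13) − 3 = 33 → (33,5,13)
replace slot 3: 2·(33+5) − 13 = 63 → (33,5,63)
replace slot 1: 2·(5+63) − 33 = 103 → (103,5,63)

103,5,63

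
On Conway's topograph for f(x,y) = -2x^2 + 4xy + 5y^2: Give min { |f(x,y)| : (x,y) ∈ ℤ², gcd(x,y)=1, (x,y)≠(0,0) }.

river: ρ → (5,6,-1)
river: ρ → (-1,6,5)
river: ρ → (5,4,-2)
river: ρ → (-2,4,5)
closes: descent 0, river 4
min |a| on river = 1

1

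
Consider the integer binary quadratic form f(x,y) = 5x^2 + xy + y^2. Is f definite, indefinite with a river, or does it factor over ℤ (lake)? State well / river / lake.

D = b²−4ac = 1² − 4·5·1 = -19
D < 0 ⇒ definite ⇒ every region one sign ⇒ single well

well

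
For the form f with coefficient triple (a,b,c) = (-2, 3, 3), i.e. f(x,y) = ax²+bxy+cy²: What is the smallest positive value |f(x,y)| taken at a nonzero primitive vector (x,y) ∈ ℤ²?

river: ρ → (3,3,-2)
river: ρ → (-2,5,1)
river: ρ → (1,5,-2)
river: ρ → (-2,3,3)
closes: descent 0, river 4
min |a| on river = 1

1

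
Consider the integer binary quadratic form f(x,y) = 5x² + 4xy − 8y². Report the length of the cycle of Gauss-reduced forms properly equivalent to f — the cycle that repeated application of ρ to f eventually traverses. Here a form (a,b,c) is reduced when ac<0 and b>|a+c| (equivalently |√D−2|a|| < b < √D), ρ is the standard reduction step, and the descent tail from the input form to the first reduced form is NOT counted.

D = 176, ⌊√D⌋ = 13
river: ρ → (-8,12,1)
river: ρ → (1,12,-8)
river: ρ → (-8,4,5)
river: ρ → (5,6,-7)
river: ρ → (-7,8,4)
river: ρ → (4,8,-7)
river: ρ → (-7,6,5)
river: ρ → (5,4,-8)
ρ-cycle length = 8 (tail of 0 descent steps not counted)

8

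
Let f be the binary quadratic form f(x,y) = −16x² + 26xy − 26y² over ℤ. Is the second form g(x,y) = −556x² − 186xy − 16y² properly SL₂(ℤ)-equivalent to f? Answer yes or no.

D₁ = -988, D₂ = -988
f is negative-definite; reduce −f:
−f: translate: b→6 (≡-26 mod 32), so (16,-26,26)→(16,6,16)
−f: reduced (well bottom): (16,6,16) with a≤c, −a<b≤a
flip sign back: reduced form of f is (-16,-6,-16)
g is negative-definite; reduce −g:
−g: flip: (556,186,16)→(16,-186,556)
−g: translate: b→6 (≡-186 mod 32), so (16,-186,556)→(16,6,16)
−g: reduced (well bottom): (16,6,16) with a≤c, −a<b≤a
flip sign back: reduced form of g is (-16,-6,-16)
reduced forms (-16, -6, -16) vs (-16, -6, -16) ⇒ equivalent

yes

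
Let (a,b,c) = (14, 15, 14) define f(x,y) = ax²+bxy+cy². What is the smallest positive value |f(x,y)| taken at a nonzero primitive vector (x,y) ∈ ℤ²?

translate: b→-13 (≡15 mod 28), so (14,15,14)→(14,-13,13)
flip: (14,-13,13)→(13,13,14)
reduced (well bottom): (13,13,14) with a≤c, −a<b≤a
well minimum = a = 13

13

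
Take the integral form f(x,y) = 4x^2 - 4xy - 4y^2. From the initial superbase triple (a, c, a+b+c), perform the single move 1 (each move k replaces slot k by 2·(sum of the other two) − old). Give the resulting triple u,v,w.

start (4,-4,-4) = (f(1,0),f(0,1),f(1,1))
replace slot 1: 2·((-4)+(-4)) − 4 = -20 → (-20,-4,-4)

-20,-4,-4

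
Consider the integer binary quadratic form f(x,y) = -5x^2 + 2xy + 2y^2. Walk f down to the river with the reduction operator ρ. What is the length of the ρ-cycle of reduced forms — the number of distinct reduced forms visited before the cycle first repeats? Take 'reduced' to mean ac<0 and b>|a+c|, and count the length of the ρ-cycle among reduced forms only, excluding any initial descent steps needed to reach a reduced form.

D = 44, ⌊√D⌋ = 6
descent: ρ → (2,6,-1)  [lands on river]
river: ρ → (-1,6,2)
ρ-cycle length = 2 (tail of 1 descent step not counted)

2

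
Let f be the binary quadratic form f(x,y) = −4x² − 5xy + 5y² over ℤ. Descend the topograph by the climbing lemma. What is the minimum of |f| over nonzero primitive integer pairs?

descent: ρ → (5,5,-4)  [lands on river]
river: ρ → (-4,3,6)
river: ρ → (6,9,-1)
river: ρ → (-1,9,6)
river: ρ → (6,3,-4)
river: ρ → (-4,5,5)
closes: descent 1, river 6
min |a| on river = 1

1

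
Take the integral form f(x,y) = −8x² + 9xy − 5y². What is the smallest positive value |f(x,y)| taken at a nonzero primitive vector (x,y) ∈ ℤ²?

translate: b→7 (≡-9 mod 16), so (8,-9,5)→(8,7,4)
flip: (8,7,4)→(4,-7,8)
translate: b→1 (≡-7 mod 8), so (4,-7,8)→(4,1,5)
reduced (well bottom): (4,1,5) with a≤c, −a<b≤a
well minimum |f| = |-4| = 4 (negative-definite)

4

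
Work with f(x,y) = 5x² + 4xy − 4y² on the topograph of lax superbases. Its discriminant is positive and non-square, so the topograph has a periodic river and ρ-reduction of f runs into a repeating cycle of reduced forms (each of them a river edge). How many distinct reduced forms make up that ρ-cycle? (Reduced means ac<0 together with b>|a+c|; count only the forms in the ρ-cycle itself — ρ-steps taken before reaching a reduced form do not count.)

D = 96, ⌊√D⌋ = 9
river: ρ → (-4,4,5)
river: ρ → (5,6,-3)
river: ρ → (-3,6,5)
river: ρ → (5,4,-4)
ρ-cycle length = 4 (tail of 0 descent steps not counted)

4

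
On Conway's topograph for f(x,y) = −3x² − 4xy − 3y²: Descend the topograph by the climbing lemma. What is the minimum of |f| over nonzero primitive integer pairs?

translate: b→-2 (≡4 mod 6), so (3,4,3)→(3,-2,2)
flip: (3,-2,2)→(2,2,3)
reduced (well bottom): (2,2,3) with a≤c, −a<b≤a
well minimum |f| = |-2| = 2 (negative-definite)

2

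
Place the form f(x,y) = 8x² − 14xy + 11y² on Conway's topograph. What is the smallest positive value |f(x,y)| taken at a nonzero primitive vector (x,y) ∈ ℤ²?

translate: b→2 (≡-14 mod 16), so (8,-14,11)→(8,2,5)
flip: (8,2,5)→(5,-2,8)
reduced (well bottom): (5,-2,8) with a≤c, −a<b≤a
well minimum = a = 5

5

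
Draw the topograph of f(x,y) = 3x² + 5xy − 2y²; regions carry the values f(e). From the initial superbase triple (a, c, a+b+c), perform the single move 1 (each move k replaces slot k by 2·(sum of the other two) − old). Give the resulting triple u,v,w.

start (3,-2,6) = (f(1,0),f(0,1),f(1,1))
replace slot 1: 2·((-2)+6) − 3 = 5 → (5,-2,6)

5,-2,6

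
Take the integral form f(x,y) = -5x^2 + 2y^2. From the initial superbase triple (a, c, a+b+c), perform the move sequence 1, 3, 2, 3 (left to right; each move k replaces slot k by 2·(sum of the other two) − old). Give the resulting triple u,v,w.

start (-5,2,-3) = (f(1,0),f(0,1),f(1,1))
replace slot 1: 2·(2+(-3)) − (-5) = 3 → (3,2,-3)
replace slot 3: 2·(3+2) − (-3) = 13 → (3,2,13)
replace slot 2: 2·(3+13) − 2 = 30 → (3,30,13)
replace slot 3: 2·(3+30) − 13 = 53 → (3,30,53)

3,30,53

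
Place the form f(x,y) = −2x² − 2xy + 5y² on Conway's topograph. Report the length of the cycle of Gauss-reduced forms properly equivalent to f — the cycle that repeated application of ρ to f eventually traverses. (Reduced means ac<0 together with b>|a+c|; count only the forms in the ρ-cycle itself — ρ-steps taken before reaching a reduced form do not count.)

D = 44, ⌊√D⌋ = 6
descent: ρ → (5,2,-2)
descent: ρ → (-2,6,1)  [lands on river]
river: ρ → (1,6,-2)
ρ-cycle length = 2 (tail of 2 descent steps not counted)

2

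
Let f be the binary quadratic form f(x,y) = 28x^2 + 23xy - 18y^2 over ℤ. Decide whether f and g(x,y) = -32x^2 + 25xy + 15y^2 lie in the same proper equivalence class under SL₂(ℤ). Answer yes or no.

D₁ = 2545, D₂ = 2545
river cycle of f (length 38): (-18, 49, 2), (2, 47, -42), (-42, 37, 7), (7, 47, -12), (-12, 49, 3), (3, 47, -28), (-28, 9, 22), (22, 35, -15), (-15, 25, 32), (32, 39, -8), … (28 more)
river cycle of g (length 38): (15, 35, -22), (-22, 9, 28), (28, 47, -3), (-3, 49, 12), (12, 47, -7), (-7, 37, 42), (42, 47, -2), (-2, 49, 18), (18, 23, -28), (-28, 33, 13), … (28 more)
cycles differ ⇒ inequivalent

no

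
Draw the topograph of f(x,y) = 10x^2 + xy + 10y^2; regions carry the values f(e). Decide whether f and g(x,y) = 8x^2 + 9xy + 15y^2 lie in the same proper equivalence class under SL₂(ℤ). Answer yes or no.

D₁ = -399, D₂ = -399
f: reduced (well bottom): (10,1,10) with a≤c, −a<b≤a
g: translate: b→-7 (≡9 mod 16), so (8,9,15)→(8,-7,14)
g: reduced (well bottom): (8,-7,14) with a≤c, −a<b≤a
reduced forms (10, 1, 10) vs (8, -7, 14) ⇒ inequivalent

no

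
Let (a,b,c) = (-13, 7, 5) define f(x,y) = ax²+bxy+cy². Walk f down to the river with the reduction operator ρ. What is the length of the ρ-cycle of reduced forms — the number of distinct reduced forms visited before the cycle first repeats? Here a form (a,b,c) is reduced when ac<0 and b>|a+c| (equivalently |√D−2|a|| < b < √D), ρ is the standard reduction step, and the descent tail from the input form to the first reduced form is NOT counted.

D = 309, ⌊√D⌋ = 17
descent: ρ → (5,13,-7)  [lands on river]
river: ρ → (-7,15,3)
river: ρ → (3,15,-7)
river: ρ → (-7,13,5)
river: ρ → (5,17,-1)
river: ρ → (-1,17,5)
ρ-cycle length = 6 (tail of 1 descent step not counted)

6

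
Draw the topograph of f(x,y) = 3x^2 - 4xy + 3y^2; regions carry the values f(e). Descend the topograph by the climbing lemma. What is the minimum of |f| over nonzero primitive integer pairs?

translate: b→2 (≡-4 mod 6), so (3,-4,3)→(3,2,2)
flip: (3,2,2)→(2,-2,3)
translate: b→2 (≡-2 mod 4), so (2,-2,3)→(2,2,3)
reduced (well bottom): (2,2,3) with a≤c, −a<b≤a
well minimum = a = 2

2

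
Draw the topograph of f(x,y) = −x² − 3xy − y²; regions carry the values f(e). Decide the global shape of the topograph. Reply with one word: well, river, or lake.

D = b²−4ac = (-3)² − 4·(-1)·(-1) = 5
D > 0 non-square ⇒ indefinite ⇒ periodic river

river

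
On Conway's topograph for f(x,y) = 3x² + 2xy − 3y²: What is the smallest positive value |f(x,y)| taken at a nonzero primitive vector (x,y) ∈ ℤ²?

river: ρ → (-3,4,2)
river: ρ → (2,4,-3)
river: ρ → (-3,2,3)
river: ρ → (3,4,-2)
river: ρ → (-2,4,3)
river: ρ → (3,2,-3)
closes: descent 0, river 6
min |a| on river = 2

2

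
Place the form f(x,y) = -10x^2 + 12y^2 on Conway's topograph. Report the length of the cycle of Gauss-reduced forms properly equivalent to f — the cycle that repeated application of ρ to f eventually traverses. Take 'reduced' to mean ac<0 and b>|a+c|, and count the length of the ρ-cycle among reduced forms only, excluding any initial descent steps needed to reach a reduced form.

D = 480, ⌊√D⌋ = 21
descent: ρ → (12,0,-10)
descent: ρ → (-10,20,2)  [lands on river]
river: ρ → (2,20,-10)
ρ-cycle length = 2 (tail of 2 descent steps not counted)

2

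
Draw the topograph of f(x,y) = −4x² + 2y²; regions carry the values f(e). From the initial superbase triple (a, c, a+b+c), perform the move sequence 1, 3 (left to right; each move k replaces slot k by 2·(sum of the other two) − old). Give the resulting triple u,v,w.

start (-4,2,-2) = (f(1,0),f(0,1),f(1,1))
replace slot 1: 2·(2+(-2)) − (-4) = 4 → (4,2,-2)
replace slot 3: 2·(4+2) − (-2) = 14 → (4,2,14)

4,2,14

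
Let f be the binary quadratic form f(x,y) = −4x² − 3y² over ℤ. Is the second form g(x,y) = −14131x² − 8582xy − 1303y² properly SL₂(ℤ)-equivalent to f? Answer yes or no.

D₁ = -48, D₂ = -48
f is negative-definite; reduce −f:
−f: flip: (4,0,3)→(3,0,4)
−f: reduced (well bottom): (3,0,4) with a≤c, −a<b≤a
flip sign back: reduced form of f is (-3,0,-4)
g is negative-definite; reduce −g:
−g: flip: (14131,8582,1303)→(1303,-8582,14131)
−g: translate: b→-764 (≡-8582 mod 2606), so (1303,-8582,14131)→(1303,-764,112)
−g: flip: (1303,-764,112)→(112,764,1303)
−g: translate: b→92 (≡764 mod 224), so (112,764,1303)→(112,92,19)
−g: flip: (112,92,19)→(19,-92,112)
−g: translate: b→-16 (≡-92 mod 38), so (19,-92,112)→(19,-16,4)
−g: flip: (19,-16,4)→(4,16,19)
−g: translate: b→0 (≡16 mod 8), so (4,16,19)→(4,0,3)
−g: flip: (4,0,3)→(3,0,4)
−g: reduced (well bottom): (3,0,4) with a≤c, −a<b≤a
flip sign back: reduced form of g is (-3,0,-4)
reduced forms (-3, 0, -4) vs (-3, 0, -4) ⇒ equivalent

yes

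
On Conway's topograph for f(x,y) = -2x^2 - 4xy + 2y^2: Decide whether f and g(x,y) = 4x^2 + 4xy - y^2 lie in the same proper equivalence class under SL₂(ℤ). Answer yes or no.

D₁ = 32, D₂ = 32
river cycle of f (length 2): (2, 4, -2), (-2, 4, 2)
river cycle of g (length 2): (-1, 4, 4), (4, 4, -1)
cycles differ ⇒ inequivalent

no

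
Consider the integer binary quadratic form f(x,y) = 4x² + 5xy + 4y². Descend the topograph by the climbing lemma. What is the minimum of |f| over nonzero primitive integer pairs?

translate: b→-3 (≡5 mod 8), so (4,5,4)→(4,-3,3)
flip: (4,-3,3)→(3,3,4)
reduced (well bottom): (3,3,4) with a≤c, −a<b≤a
well minimum = a = 3

3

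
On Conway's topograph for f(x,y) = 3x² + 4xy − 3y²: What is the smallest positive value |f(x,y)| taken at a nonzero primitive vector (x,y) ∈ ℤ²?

river: ρ → (-3,2,4)
river: ρ → (4,6,-1)
river: ρ → (-1,6,4)
river: ρ → (4,2,-3)
river: ρ → (-3,4,3)
river: ρ → (3,2,-4)
river: ρ → (-4,6,1)
river: ρ → (1,6,-4)
river: ρ → (-4,2,3)
river: ρ → (3,4,-3)
closes: descent 0, river 10
min |a| on river = 1

1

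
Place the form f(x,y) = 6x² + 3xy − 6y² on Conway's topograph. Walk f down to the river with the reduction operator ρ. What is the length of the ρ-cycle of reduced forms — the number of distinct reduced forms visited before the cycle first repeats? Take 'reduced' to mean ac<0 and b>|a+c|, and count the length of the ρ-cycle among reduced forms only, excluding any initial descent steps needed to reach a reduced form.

D = 153, ⌊√D⌋ = 12
river: ρ → (-6,9,3)
river: ρ → (3,9,-6)
river: ρ → (-6,3,6)
river: ρ → (6,9,-3)
river: ρ → (-3,9,6)
river: ρ → (6,3,-6)
ρ-cycle length = 6 (tail of 0 descent steps not counted)

6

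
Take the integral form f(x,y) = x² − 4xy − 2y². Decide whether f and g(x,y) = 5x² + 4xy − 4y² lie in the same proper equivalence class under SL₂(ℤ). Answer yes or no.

D₁ = 24, D₂ = 96
discriminants differ ⇒ not SL₂(ℤ)-equivalent

no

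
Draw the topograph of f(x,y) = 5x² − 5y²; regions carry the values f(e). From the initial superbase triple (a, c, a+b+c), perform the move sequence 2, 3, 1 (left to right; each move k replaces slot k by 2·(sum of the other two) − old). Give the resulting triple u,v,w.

start (5,-5,0) = (f(1,0),f(0,1),f(1,1))
replace slot 2: 2·(5+0) − (-5) = 15 → (5,15,0)
replace slot 3: 2·(5+15) − 0 = 40 → (5,15,40)
replace slot 1: 2·(15+40) − 5 = 105 → (105,15,40)

105,15,40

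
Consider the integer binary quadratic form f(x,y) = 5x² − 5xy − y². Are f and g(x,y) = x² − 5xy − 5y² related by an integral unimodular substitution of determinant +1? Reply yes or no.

D₁ = 45, D₂ = 45
river cycle of f (length 2): (-1, 5, 5), (5, 5, -1)
river cycle of g (length 2): (-5, 5, 1), (1, 5, -5)
cycles differ ⇒ inequivalent

no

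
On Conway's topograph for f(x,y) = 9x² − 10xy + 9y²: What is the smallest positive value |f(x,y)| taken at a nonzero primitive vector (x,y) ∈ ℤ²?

translate: b→8 (≡-10 mod 18), so (9,-10,9)→(9,8,8)
flip: (9,8,8)→(8,-8,9)
translate: b→8 (≡-8 mod 16), so (8,-8,9)→(8,8,9)
reduced (well bottom): (8,8,9) with a≤c, −a<b≤a
well minimum = a = 8

8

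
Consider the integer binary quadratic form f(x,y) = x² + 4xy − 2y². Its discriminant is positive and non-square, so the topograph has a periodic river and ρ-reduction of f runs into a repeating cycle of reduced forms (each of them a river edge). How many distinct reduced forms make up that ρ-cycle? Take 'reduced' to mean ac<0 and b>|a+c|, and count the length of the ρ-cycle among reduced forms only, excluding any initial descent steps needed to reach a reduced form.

D = 24, ⌊√D⌋ = 4
river: ρ → (-2,4,1)
river: ρ → (1,4,-2)
ρ-cycle length = 2 (tail of 0 descent steps not counted)

2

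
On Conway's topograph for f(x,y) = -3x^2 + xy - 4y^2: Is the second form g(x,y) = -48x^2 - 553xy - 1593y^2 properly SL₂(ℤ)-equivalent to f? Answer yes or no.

D₁ = -47, D₂ = -47
f is negative-definite; reduce −f:
−f: reduced (well bottom): (3,-1,4) with a≤c, −a<b≤a
flip sign back: reduced form of f is (-3,1,-4)
g is negative-definite; reduce −g:
−g: translate: b→-23 (≡553 mod 96), so (48,553,1593)→(48,-23,3)
−g: flip: (48,-23,3)→(3,23,48)
−g: translate: b→-1 (≡23 mod 6), so (3,23,48)→(3,-1,4)
−g: reduced (well bottom): (3,-1,4) with a≤c, −a<b≤a
flip sign back: reduced form of g is (-3,1,-4)
reduced forms (-3, 1, -4) vs (-3, 1, -4) ⇒ equivalent

yes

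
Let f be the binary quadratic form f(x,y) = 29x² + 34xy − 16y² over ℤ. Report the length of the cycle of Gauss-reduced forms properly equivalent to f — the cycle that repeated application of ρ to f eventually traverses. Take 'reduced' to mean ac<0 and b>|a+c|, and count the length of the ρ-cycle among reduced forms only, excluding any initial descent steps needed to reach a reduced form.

D = 3012, ⌊√D⌋ = 54
river: ρ → (-16,30,33)
river: ρ → (33,36,-13)
river: ρ → (-13,42,24)
river: ρ → (24,54,-1)
river: ρ → (-1,54,24)
river: ρ → (24,42,-13)
river: ρ → (-13,36,33)
river: ρ → (33,30,-16)
river: ρ → (-16,34,29)
river: ρ → (29,24,-21)
river: ρ → (-21,18,32)
river: ρ → (32,46,-7)
river: ρ → (-7,52,11)
river: ρ → (11,36,-39)
river: ρ → (-39,42,8)
river: ρ → (8,54,-3)
river: ρ → (-3,54,8)
river: ρ → (8,42,-39)
river: ρ → (-39,36,11)
river: ρ → (11,52,-7)
river: ρ → (-7,46,32)
river: ρ → (32,18,-21)
river: ρ → (-21,24,29)
river: ρ → (29,34,-16)
ρ-cycle length = 24 (tail of 0 descent steps not counted)

24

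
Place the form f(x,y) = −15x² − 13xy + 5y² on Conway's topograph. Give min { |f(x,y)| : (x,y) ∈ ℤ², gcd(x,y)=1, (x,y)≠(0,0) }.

descent: ρ → (5,13,-15)  [lands on river]
river: ρ → (-15,17,3)
river: ρ → (3,19,-9)
river: ρ → (-9,17,5)
closes: descent 1, river 4
min |a| on river = 3

3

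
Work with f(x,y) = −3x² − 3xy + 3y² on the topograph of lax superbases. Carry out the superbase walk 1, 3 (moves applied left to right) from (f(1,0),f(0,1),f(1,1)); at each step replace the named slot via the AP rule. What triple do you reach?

start (-3,3,-3) = (f(1,0),f(0,1),f(1,1))
replace slot 1: 2·(3+(-3)) − (-3) = 3 → (3,3,-3)
replace slot 3: 2·(3+3) − (-3) = 15 → (3,3,15)

3,3,15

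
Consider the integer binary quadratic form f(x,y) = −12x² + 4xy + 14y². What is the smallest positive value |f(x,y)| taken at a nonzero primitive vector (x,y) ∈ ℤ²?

river: ρ → (14,24,-2)
river: ρ → (-2,24,14)
river: ρ → (14,4,-12)
river: ρ → (-12,20,6)
river: ρ → (6,16,-18)
river: ρ → (-18,20,4)
river: ρ → (4,20,-18)
river: ρ → (-18,16,6)
river: ρ → (6,20,-12)
river: ρ → (-12,4,14)
closes: descent 0, river 10
min |a| on river = 2

2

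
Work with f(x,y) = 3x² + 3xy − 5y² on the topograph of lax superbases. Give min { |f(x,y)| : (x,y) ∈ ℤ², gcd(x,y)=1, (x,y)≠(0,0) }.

river: ρ → (-5,7,1)
river: ρ → (1,7,-5)
river: ρ → (-5,3,3)
river: ρ → (3,3,-5)
closes: descent 0, river 4
min |a| on river = 1

1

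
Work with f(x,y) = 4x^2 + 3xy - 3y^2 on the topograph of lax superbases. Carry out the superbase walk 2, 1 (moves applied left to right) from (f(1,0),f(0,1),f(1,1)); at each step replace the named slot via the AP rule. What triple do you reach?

start (4,-3,4) = (f(1,0),f(0,1),f(1,1))
replace slot 2: 2·(4+4) − (-3) = 19 → (4,19,4)
replace slot 1: 2·(19+4) − 4 = 42 → (42,19,4)

42,19,4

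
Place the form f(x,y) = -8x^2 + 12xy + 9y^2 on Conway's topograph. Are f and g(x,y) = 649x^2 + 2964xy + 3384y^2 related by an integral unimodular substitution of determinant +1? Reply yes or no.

D₁ = 432, D₂ = 432
river cycle of f (length 8): (9, 6, -11), (-11, 16, 4), (4, 16, -11), (-11, 6, 9), (9, 12, -8), (-8, 20, 1), (1, 20, -8), (-8, 12, 9)
river cycle of g (length 8): (9, 6, -11), (-11, 16, 4), (4, 16, -11), (-11, 6, 9), (9, 12, -8), (-8, 20, 1), (1, 20, -8), (-8, 12, 9)
cycles coincide ⇒ equivalent

yes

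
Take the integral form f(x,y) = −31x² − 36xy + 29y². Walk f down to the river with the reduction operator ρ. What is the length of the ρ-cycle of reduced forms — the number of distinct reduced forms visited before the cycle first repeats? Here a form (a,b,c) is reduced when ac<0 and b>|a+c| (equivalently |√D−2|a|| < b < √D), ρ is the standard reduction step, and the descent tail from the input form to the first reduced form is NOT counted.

D = 4892, ⌊√D⌋ = 69
descent: ρ → (29,36,-31)  [lands on river]
river: ρ → (-31,26,34)
river: ρ → (34,42,-23)
river: ρ → (-23,50,26)
river: ρ → (26,54,-19)
river: ρ → (-19,60,17)
river: ρ → (17,42,-46)
river: ρ → (-46,50,13)
river: ρ → (13,54,-38)
river: ρ → (-38,22,29)
ρ-cycle length = 10 (tail of 1 descent step not counted)

10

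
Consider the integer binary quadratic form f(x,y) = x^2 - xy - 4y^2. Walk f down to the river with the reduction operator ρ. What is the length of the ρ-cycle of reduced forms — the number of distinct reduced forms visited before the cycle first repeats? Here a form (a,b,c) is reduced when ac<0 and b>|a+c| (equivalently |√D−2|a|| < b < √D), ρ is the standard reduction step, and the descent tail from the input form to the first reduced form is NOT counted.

D = 17, ⌊√D⌋ = 4
descent: ρ → (-4,1,1)
descent: ρ → (1,3,-2)  [lands on river]
river: ρ → (-2,1,2)
river: ρ → (2,3,-1)
river: ρ → (-1,3,2)
river: ρ → (2,1,-2)
river: ρ → (-2,3,1)
ρ-cycle length = 6 (tail of 2 descent steps not counted)

6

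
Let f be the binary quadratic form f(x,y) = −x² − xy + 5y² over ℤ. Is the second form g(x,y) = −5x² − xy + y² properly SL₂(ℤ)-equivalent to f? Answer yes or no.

D₁ = 21, D₂ = 21
river cycle of f (length 2): (-1, 3, 3), (3, 3, -1)
river cycle of g (length 2): (1, 3, -3), (-3, 3, 1)
cycles differ ⇒ inequivalent

no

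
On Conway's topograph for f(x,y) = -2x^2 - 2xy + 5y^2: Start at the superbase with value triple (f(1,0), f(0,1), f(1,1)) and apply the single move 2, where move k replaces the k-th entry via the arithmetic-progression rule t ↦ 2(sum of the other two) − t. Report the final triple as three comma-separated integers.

start (-2,5,1) = (f(1,0),f(0,1),f(1,1))
replace slot 2: 2·((-2)+1) − 5 = -7 → (-2,-7,1)

-2,-7,1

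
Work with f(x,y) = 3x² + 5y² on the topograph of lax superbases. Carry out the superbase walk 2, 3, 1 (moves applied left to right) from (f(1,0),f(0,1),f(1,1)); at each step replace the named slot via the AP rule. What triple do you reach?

start (3,5,8) = (f(1,0),f(0,1),f(1,1))
replace slot 2: 2·(3+8) − 5 = 17 → (3,17,8)
replace slot 3: 2·(3+17) − 8 = 32 → (3,17,32)
replace slot 1: 2·(17+32) − 3 = 95 → (95,17,32)

95,17,32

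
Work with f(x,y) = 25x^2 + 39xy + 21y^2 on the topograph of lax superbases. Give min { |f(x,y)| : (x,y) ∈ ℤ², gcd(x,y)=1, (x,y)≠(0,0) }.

translate: b→-11 (≡39 mod 50), so (25,39,21)→(25,-11,7)
flip: (25,-11,7)→(7,11,25)
translate: b→-3 (≡11 mod 14), so (7,11,25)→(7,-3,21)
reduced (well bottom): (7,-3,21) with a≤c, −a<b≤a
well minimum = a = 7

7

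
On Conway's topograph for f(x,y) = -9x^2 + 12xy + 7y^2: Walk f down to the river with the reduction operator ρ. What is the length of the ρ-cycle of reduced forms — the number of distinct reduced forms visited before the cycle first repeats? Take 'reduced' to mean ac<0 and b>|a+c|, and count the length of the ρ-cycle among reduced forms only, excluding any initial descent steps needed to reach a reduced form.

D = 396, ⌊√D⌋ = 19
river: ρ → (7,16,-5)
river: ρ → (-5,14,10)
river: ρ → (10,6,-9)
river: ρ → (-9,12,7)
ρ-cycle length = 4 (tail of 0 descent steps not counted)

4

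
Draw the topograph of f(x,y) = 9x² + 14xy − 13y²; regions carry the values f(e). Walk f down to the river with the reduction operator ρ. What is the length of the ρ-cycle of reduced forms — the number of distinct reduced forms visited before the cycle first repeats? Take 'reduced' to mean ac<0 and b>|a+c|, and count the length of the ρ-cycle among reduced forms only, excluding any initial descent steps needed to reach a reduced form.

D = 664, ⌊√D⌋ = 25
river: ρ → (-13,12,10)
river: ρ → (10,8,-15)
river: ρ → (-15,22,3)
river: ρ → (3,20,-22)
river: ρ → (-22,24,1)
river: ρ → (1,24,-22)
river: ρ → (-22,20,3)
river: ρ → (3,22,-15)
river: ρ → (-15,8,10)
river: ρ → (10,12,-13)
river: ρ → (-13,14,9)
river: ρ → (9,22,-5)
river: ρ → (-5,18,17)
river: ρ → (17,16,-6)
river: ρ → (-6,20,11)
river: ρ → (11,24,-2)
river: ρ → (-2,24,11)
river: ρ → (11,20,-6)
river: ρ → (-6,16,17)
river: ρ → (17,18,-5)
river: ρ → (-5,22,9)
river: ρ → (9,14,-13)
ρ-cycle length = 22 (tail of 0 descent steps not counted)

22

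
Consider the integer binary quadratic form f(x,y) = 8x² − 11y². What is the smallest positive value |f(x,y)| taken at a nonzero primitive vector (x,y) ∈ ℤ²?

descent: ρ → (-11,0,8)
descent: ρ → (8,16,-3)  [lands on river]
river: ρ → (-3,14,13)
river: ρ → (13,12,-4)
river: ρ → (-4,12,13)
river: ρ → (13,14,-3)
river: ρ → (-3,16,8)
closes: descent 2, river 6
min |a| on river = 3

3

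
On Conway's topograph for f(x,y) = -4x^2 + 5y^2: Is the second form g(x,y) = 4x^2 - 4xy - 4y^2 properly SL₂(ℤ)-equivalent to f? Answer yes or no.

D₁ = 80, D₂ = 80
river cycle of f (length 2): (-4, 8, 1), (1, 8, -4)
river cycle of g (length 2): (-4, 4, 4), (4, 4, -4)
cycles differ ⇒ inequivalent

no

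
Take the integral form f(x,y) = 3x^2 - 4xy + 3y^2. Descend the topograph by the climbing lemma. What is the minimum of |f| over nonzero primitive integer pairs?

translate: b→2 (≡-4 mod 6), so (3,-4,3)→(3,2,2)
flip: (3,2,2)→(2,-2,3)
translate: b→2 (≡-2 mod 4), so (2,-2,3)→(2,2,3)
reduced (well bottom): (2,2,3) with a≤c, −a<b≤a
well minimum = a = 2

2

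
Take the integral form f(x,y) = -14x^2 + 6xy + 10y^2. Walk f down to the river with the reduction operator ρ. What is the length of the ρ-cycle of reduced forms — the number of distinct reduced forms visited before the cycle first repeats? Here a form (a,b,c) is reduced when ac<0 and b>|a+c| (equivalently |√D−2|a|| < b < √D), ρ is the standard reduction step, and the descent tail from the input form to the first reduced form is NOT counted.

D = 596, ⌊√D⌋ = 24
river: ρ → (10,14,-10)
river: ρ → (-10,6,14)
river: ρ → (14,22,-2)
river: ρ → (-2,22,14)
river: ρ → (14,6,-10)
river: ρ → (-10,14,10)
river: ρ → (10,6,-14)
river: ρ → (-14,22,2)
river: ρ → (2,22,-14)
river: ρ → (-14,6,10)
ρ-cycle length = 10 (tail of 0 descent steps not counted)

10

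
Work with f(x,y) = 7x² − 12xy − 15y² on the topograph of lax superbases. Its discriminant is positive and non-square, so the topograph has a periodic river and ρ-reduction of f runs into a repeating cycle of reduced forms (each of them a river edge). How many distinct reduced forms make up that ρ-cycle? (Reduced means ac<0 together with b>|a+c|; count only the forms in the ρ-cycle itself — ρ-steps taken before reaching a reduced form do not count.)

D = 564, ⌊√D⌋ = 23
descent: ρ → (-15,12,7)  [lands on river]
river: ρ → (7,16,-11)
river: ρ → (-11,6,12)
river: ρ → (12,18,-5)
river: ρ → (-5,22,4)
river: ρ → (4,18,-15)
ρ-cycle length = 6 (tail of 1 descent step not counted)

6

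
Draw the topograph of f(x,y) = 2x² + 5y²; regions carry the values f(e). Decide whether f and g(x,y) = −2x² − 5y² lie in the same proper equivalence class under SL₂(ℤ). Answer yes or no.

D₁ = -40, D₂ = -40
f: reduced (well bottom): (2,0,5) with a≤c, −a<b≤a
g is negative-definite; reduce −g:
−g: reduced (well bottom): (2,0,5) with a≤c, −a<b≤a
flip sign back: reduced form of g is (-2,0,-5)
reduced forms (2, 0, 5) vs (-2, 0, -5) ⇒ inequivalent

no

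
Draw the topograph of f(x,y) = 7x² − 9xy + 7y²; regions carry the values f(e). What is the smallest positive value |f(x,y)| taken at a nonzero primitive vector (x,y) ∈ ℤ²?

translate: b→5 (≡-9 mod 14), so (7,-9,7)→(7,5,5)
flip: (7,5,5)→(5,-5,7)
translate: b→5 (≡-5 mod 10), so (5,-5,7)→(5,5,7)
reduced (well bottom): (5,5,7) with a≤c, −a<b≤a
well minimum = a = 5

5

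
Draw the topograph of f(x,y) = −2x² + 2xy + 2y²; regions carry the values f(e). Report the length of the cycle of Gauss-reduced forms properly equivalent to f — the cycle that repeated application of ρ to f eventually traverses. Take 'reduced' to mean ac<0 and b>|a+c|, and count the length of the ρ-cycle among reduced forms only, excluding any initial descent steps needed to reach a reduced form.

D = 20, ⌊√D⌋ = 4
river: ρ → (2,2,-2)
river: ρ → (-2,2,2)
ρ-cycle length = 2 (tail of 0 descent steps not counted)

2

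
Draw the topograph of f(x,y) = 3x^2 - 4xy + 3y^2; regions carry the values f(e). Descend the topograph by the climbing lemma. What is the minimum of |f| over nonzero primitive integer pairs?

translate: b→2 (≡-4 mod 6), so (3,-4,3)→(3,2,2)
flip: (3,2,2)→(2,-2,3)
translate: b→2 (≡-2 mod 4), so (2,-2,3)→(2,2,3)
reduced (well bottom): (2,2,3) with a≤c, −a<b≤a
well minimum = a = 2

2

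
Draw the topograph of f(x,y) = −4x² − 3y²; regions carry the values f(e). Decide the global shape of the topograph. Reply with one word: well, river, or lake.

D = b²−4ac = 0² − 4·(-4)·(-3) = -48
D < 0 ⇒ definite ⇒ every region one sign ⇒ single well

well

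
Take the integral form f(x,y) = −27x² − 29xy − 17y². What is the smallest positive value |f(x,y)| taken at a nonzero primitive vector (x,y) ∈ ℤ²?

translate: b→-25 (≡29 mod 54), so (27,29,17)→(27,-25,15)
flip: (27,-25,15)→(15,25,27)
translate: b→-5 (≡25 mod 30), so (15,25,27)→(15,-5,17)
reduced (well bottom): (15,-5,17) with a≤c, −a<b≤a
well minimum |f| = |-15| = 15 (negative-definite)

15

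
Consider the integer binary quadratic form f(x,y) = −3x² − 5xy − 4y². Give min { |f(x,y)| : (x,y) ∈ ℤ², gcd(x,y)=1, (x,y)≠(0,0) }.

translate: b→-1 (≡5 mod 6), so (3,5,4)→(3,-1,2)
flip: (3,-1,2)→(2,1,3)
reduced (well bottom): (2,1,3) with a≤c, −a<b≤a
well minimum |f| = |-2| = 2 (negative-definite)

2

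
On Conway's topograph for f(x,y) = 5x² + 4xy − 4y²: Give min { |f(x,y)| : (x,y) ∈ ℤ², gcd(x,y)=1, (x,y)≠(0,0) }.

river: ρ → (-4,4,5)
river: ρ → (5,6,-3)
river: ρ → (-3,6,5)
river: ρ → (5,4,-4)
closes: descent 0, river 4
min |a| on river = 3

3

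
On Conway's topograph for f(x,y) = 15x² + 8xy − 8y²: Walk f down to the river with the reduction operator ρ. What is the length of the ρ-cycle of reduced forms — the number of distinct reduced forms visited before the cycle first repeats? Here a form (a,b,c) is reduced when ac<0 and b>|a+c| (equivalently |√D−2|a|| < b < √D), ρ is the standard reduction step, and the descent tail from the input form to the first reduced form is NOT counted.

D = 544, ⌊√D⌋ = 23
river: ρ → (-8,8,15)
river: ρ → (15,22,-1)
river: ρ → (-1,22,15)
river: ρ → (15,8,-8)
ρ-cycle length = 4 (tail of 0 descent steps not counted)

4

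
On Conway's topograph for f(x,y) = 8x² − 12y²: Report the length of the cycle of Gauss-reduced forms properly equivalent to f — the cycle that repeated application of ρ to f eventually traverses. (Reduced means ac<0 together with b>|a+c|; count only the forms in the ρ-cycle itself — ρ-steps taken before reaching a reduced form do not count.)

D = 384, ⌊√D⌋ = 19
descent: ρ → (-12,0,8)
descent: ρ → (8,16,-4)  [lands on river]
river: ρ → (-4,16,8)
ρ-cycle length = 2 (tail of 2 descent steps not counted)

2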